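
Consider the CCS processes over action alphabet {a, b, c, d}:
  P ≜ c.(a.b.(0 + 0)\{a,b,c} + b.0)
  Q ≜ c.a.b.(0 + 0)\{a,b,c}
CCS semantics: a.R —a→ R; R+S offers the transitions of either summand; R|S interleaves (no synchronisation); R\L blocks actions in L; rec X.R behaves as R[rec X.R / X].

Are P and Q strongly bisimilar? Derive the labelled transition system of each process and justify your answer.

not bisimilar

P's transition system — 5 states:
  m0 = c.(a.b.(0 + 0)\{a,b,c} + b.0) ⊢ —c→ m1
  m1 = a.b.(0 + 0)\{a,b,c} + b.0 ⊢ —a→ m2, —b→ m3
  m2 = b.(0 + 0)\{a,b,c} ⊢ —b→ m4
  m3 = 0 ⊢ (no moves)
  m4 = (0 + 0)\{a,b,c} ⊢ (no moves)
Q's transition system — 4 states:
  n0 = c.a.b.(0 + 0)\{a,b,c} ⊢ —c→ n1
  n1 = a.b.(0 + 0)\{a,b,c} ⊢ —a→ n2
  n2 = b.(0 + 0)\{a,b,c} ⊢ —b→ n3
  n3 = (0 + 0)\{a,b,c} ⊢ (no moves)
Bisimilarity quotient blocks:
  B0 = {m0}
  B1 = {m1}
  B2 = {m2, n2}
  B3 = {m3, m4, n3}
  B4 = {n0}
  B5 = {n1}
m0 ∈ B0, n0 ∈ B4 → different blocks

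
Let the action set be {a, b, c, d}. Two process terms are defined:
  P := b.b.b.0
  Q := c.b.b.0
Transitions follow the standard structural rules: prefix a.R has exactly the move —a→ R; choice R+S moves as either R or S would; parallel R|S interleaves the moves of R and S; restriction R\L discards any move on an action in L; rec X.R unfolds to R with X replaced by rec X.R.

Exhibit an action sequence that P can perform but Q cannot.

Reachable graph of P (4 states):
  s0 = b.b.b.0 → ··b··> s1
  s1 = b.b.0 → ··b··> s2
  s2 = b.0 → ··b··> s3
  s3 = 0 → (no moves)
Reachable graph of Q (4 states):
  t0 = c.b.b.0 → ··c··> t1
  t1 = b.b.0 → ··b··> t2
  t2 = b.0 → ··b··> t3
  t3 = 0 → (no moves)
Executing b from P (initial set {s0}):
  step 1 (b): {s1}
  P completes σ.
Executing b from Q (initial set {t0}):
  step 1 (b): no successor for Q

b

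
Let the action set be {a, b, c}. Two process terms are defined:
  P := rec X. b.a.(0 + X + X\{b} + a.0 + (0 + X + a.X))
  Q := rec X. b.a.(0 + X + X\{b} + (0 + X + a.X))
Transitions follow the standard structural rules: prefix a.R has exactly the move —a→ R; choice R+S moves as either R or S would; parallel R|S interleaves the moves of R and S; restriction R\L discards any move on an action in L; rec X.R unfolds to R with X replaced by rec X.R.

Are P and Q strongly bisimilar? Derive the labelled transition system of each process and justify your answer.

P ≁ Q

LTS(P): 4 reachable states
  u0 = rec X. b.a.(0 + X + X\{b} + a.0 + (0 + X + a.X)) ⊢ ··b··> u1
  u1 = a.(0 + (rec X. b.a.(0 + X + X\{b} + a.0 + (0 + X + a.X))) + (rec X. b.a.(0 + X + X\{b} + a.0 + (0 + X + a.X)))\{b} + a.0 + (0 + (rec X. b.a.(0 + X + X\{b} + a.0 + (0 + X + a.X))) + a.(rec X. b.a.(0 + X + X\{b} + a.0 + (0 + X + a.X))))) ⊢ ··a··> u2
  u2 = 0 + (rec X. b.a.(0 + X + X\{b} + a.0 + (0 + X + a.X))) + (rec X. b.a.(0 + X + X\{b} + a.0 + (0 + X + a.X)))\{b} + a.0 + (0 + (rec X. b.a.(0 + X + X\{b} + a.0 + (0 + X + a.X))) + a.(rec X. b.a.(0 + X + X\{b} + a.0 + (0 + X + a.X)))) ⊢ ··a··> u0, ··a··> u3, ··b··> u1
  u3 = 0 ⊢ ·
LTS(Q): 3 reachable states
  v0 = rec X. b.a.(0 + X + X\{b} + (0 + X + a.X)) ⊢ ··b··> v1
  v1 = a.(0 + (rec X. b.a.(0 + X + X\{b} + (0 + X + a.X))) + (rec X. b.a.(0 + X + X\{b} + (0 + X + a.X)))\{b} + (0 + (rec X. b.a.(0 + X + X\{b} + (0 + X + a.X))) + a.(rec X. b.a.(0 + X + X\{b} + (0 + X + a.X))))) ⊢ ··a··> v2
  v2 = 0 + (rec X. b.a.(0 + X + X\{b} + (0 + X + a.X))) + (rec X. b.a.(0 + X + X\{b} + (0 + X + a.X)))\{b} + (0 + (rec X. b.a.(0 + X + X\{b} + (0 + X + a.X))) + a.(rec X. b.a.(0 + X + X\{b} + (0 + X + a.X)))) ⊢ ··a··> v0, ··b··> v1
Coarsest stable partition (strong bisimilarity classes):
  B0 = {u0}
  B1 = {u1}
  B2 = {u2}
  B3 = {u3}
  B4 = {v0}
  B5 = {v1}
  B6 = {v2}
u0 ∈ B0, v0 ∈ B4 → different blocks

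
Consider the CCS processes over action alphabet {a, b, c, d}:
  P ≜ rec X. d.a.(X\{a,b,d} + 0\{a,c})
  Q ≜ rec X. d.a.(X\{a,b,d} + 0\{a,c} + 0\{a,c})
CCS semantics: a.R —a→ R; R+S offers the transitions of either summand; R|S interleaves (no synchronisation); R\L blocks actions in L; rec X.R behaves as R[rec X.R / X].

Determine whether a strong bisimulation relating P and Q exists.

P ~ Q

LTS(P): 3 reachable states
  m0 = rec X. d.a.(X\{a,b,d} + 0\{a,c}) | ··d··> m1
  m1 = a.((rec X. d.a.(X\{a,b,d} + 0\{a,c}))\{a,b,d} + 0\{a,c}) | ··a··> m2
  m2 = (rec X. d.a.(X\{a,b,d} + 0\{a,c}))\{a,b,d} + 0\{a,c} | ·
LTS(Q): 3 reachable states
  n0 = rec X. d.a.(X\{a,b,d} + 0\{a,c} + 0\{a,c}) | ··d··> n1
  n1 = a.((rec X. d.a.(X\{a,b,d} + 0\{a,c} + 0\{a,c}))\{a,b,d} + 0\{a,c} + 0\{a,c}) | ··a··> n2
  n2 = (rec X. d.a.(X\{a,b,d} + 0\{a,c} + 0\{a,c}))\{a,b,d} + 0\{a,c} + 0\{a,c} | ·
Coarsest stable partition (strong bisimilarity classes):
  B0 = {m0, n0}
  B1 = {m1, n1}
  B2 = {m2, n2}
m0 ∈ B0, n0 ∈ B0 → same block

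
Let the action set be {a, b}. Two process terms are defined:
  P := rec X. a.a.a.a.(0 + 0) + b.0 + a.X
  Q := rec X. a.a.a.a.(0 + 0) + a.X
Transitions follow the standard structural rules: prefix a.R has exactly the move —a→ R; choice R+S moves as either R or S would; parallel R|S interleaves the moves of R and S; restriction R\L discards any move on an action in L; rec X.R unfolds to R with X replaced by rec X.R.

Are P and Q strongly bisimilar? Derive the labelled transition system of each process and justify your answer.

LTS(P): 6 reachable states
  u0 = rec X. a.a.a.a.(0 + 0) + b.0 + a.X :: -a-> u0, -a-> u1, -b-> u2
  u1 = a.a.a.(0 + 0) :: -a-> u3
  u2 = 0 :: stopped
  u3 = a.a.(0 + 0) :: -a-> u4
  u4 = a.(0 + 0) :: -a-> u5
  u5 = 0 + 0 :: stopped
LTS(Q): 5 reachable states
  v0 = rec X. a.a.a.a.(0 + 0) + a.X :: -a-> v0, -a-> v1
  v1 = a.a.a.(0 + 0) :: -a-> v2
  v2 = a.a.(0 + 0) :: -a-> v3
  v3 = a.(0 + 0) :: -a-> v4
  v4 = 0 + 0 :: stopped
Partition-refinement fixed point:
  B0 = {u0}
  B1 = {u1, v1}
  B2 = {u3, v2}
  B3 = {u4, v3}
  B4 = {u2, u5, v4}
  B5 = {v0}
u0 ∈ B0, v0 ∈ B5 → different blocks

P ≁ Q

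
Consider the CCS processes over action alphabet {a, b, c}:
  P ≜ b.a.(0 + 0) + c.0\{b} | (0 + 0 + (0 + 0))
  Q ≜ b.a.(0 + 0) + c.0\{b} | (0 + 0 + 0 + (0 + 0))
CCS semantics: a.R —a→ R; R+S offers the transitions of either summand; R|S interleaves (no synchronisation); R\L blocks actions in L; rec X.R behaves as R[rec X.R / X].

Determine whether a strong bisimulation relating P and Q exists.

bisimilar

P's transition system — 4 states:
  u0 = b.a.(0 + 0) + c.0\{b} | (0 + 0 + (0 + 0)) :: --b--▸ u1, --c--▸ u2
  u1 = a.(0 + 0) :: --a--▸ u3
  u2 = 0\{b} | (0 + 0 + (0 + 0)) :: ∅
  u3 = 0 + 0 :: ∅
Q's transition system — 4 states:
  v0 = b.a.(0 + 0) + c.0\{b} | (0 + 0 + 0 + (0 + 0)) :: --b--▸ v1, --c--▸ v2
  v1 = a.(0 + 0) :: --a--▸ v3
  v2 = 0\{b} | (0 + 0 + 0 + (0 + 0)) :: ∅
  v3 = 0 + 0 :: ∅
Partition-refinement fixed point:
  B0 = {u0, v0}
  B1 = {u2, u3, v2, v3}
  B2 = {u1, v1}
u0 ∈ B0, v0 ∈ B0 → same block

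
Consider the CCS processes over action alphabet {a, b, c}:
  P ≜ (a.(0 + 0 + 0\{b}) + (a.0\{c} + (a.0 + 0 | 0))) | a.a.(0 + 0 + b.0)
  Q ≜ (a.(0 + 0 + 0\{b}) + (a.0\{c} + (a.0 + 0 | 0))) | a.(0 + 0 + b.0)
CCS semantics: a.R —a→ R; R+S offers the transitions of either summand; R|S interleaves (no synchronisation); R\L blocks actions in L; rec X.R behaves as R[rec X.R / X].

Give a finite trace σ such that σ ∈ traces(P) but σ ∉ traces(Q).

LTS(P): 16 reachable states
  p0 = (a.(0 + 0 + 0\{b}) + (a.0\{c} + (a.0 + 0 | 0))) | a.a.(0 + 0 + b.0) → ··a··> p1, ··a··> p2, ··a··> p3, ··a··> p4
  p1 = (0 + 0 + 0\{b}) | a.a.(0 + 0 + b.0) → ··a··> p5
  p2 = (a.(0 + 0 + 0\{b}) + (a.0\{c} + (a.0 + 0 | 0))) | a.(0 + 0 + b.0) → ··a··> p5, ··a··> p6, ··a··> p7, ··a··> p8
  p3 = 0 | a.a.(0 + 0 + b.0) → ··a··> p7
  p4 = 0\{c} | a.a.(0 + 0 + b.0) → ··a··> p8
  p5 = (0 + 0 + 0\{b}) | a.(0 + 0 + b.0) → ··a··> p9
  p6 = (a.(0 + 0 + 0\{b}) + (a.0\{c} + (a.0 + 0 | 0))) | (0 + 0 + b.0) → ··a··> p10, ··a··> p11, ··a··> p9, ··b··> p12
  p7 = 0 | a.(0 + 0 + b.0) → ··a··> p10
  p8 = 0\{c} | a.(0 + 0 + b.0) → ··a··> p11
  p9 = (0 + 0 + 0\{b}) | (0 + 0 + b.0) → ··b··> p13
  p10 = 0 | (0 + 0 + b.0) → ··b··> p14
  p11 = 0\{c} | (0 + 0 + b.0) → ··b··> p15
  p12 = (a.(0 + 0 + 0\{b}) + (a.0\{c} + (a.0 + 0 | 0))) | 0 → ··a··> p13, ··a··> p14, ··a··> p15
  p13 = (0 + 0 + 0\{b}) | 0 → (no moves)
  p14 = 0 | 0 → (no moves)
  p15 = 0\{c} | 0 → (no moves)
LTS(Q): 12 reachable states
  q0 = (a.(0 + 0 + 0\{b}) + (a.0\{c} + (a.0 + 0 | 0))) | a.(0 + 0 + b.0) → ··a··> q1, ··a··> q2, ··a··> q3, ··a··> q4
  q1 = (0 + 0 + 0\{b}) | a.(0 + 0 + b.0) → ··a··> q5
  q2 = (a.(0 + 0 + 0\{b}) + (a.0\{c} + (a.0 + 0 | 0))) | (0 + 0 + b.0) → ··a··> q5, ··a··> q6, ··a··> q7, ··b··> q8
  q3 = 0 | a.(0 + 0 + b.0) → ··a··> q6
  q4 = 0\{c} | a.(0 + 0 + b.0) → ··a··> q7
  q5 = (0 + 0 + 0\{b}) | (0 + 0 + b.0) → ··b··> q9
  q6 = 0 | (0 + 0 + b.0) → ··b··> q10
  q7 = 0\{c} | (0 + 0 + b.0) → ··b··> q11
  q8 = (a.(0 + 0 + 0\{b}) + (a.0\{c} + (a.0 + 0 | 0))) | 0 → ··a··> q10, ··a··> q11, ··a··> q9
  q9 = (0 + 0 + 0\{b}) | 0 → (no moves)
  q10 = 0 | 0 → (no moves)
  q11 = 0\{c} | 0 → (no moves)
Run σ = ⟨aaa⟩ on P: start {p0}
  step 1 (a): {p1, p2, p3, p4}
  step 2 (a): {p5, p6, p7, p8}
  step 3 (a): {p10, p11, p9}
  ✓ P
Run σ = ⟨aaa⟩ on Q: start {q0}
  step 1 (a): {q1, q2, q3, q4}
  step 2 (a): {q5, q6, q7}
  step 3 (a): ∅ (Q stuck)

aaa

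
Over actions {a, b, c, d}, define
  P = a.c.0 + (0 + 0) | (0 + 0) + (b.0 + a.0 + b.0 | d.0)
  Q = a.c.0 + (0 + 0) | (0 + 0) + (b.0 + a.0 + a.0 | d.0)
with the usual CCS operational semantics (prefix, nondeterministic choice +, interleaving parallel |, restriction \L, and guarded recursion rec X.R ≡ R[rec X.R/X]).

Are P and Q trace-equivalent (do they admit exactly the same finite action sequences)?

trace-distinct — witness ⟨bd⟩

P's transition system — 6 states:
  m0 = a.c.0 + (0 + 0) | (0 + 0) + (b.0 + a.0 + b.0 | d.0) ⊢ —a→ m1, —a→ m2, —b→ m1, —b→ m3, —d→ m4
  m1 = 0 ⊢ ∅
  m2 = c.0 ⊢ —c→ m1
  m3 = 0 | d.0 ⊢ —d→ m5
  m4 = b.0 | 0 ⊢ —b→ m5
  m5 = 0 | 0 ⊢ ∅
Q's transition system — 6 states:
  n0 = a.c.0 + (0 + 0) | (0 + 0) + (b.0 + a.0 + a.0 | d.0) ⊢ —a→ n1, —a→ n2, —a→ n3, —b→ n1, —d→ n4
  n1 = 0 ⊢ ∅
  n2 = 0 | d.0 ⊢ —d→ n5
  n3 = c.0 ⊢ —c→ n1
  n4 = a.0 | 0 ⊢ —a→ n5
  n5 = 0 | 0 ⊢ ∅
Trace ⟨bd⟩ through P, begin at {m0}:
  step 1 (b): {m1, m3}
  step 2 (d): {m5}
  P completes σ.
Trace ⟨bd⟩ through Q, begin at {n0}:
  step 1 (b): {n1}
  step 2 (d): no successor for Q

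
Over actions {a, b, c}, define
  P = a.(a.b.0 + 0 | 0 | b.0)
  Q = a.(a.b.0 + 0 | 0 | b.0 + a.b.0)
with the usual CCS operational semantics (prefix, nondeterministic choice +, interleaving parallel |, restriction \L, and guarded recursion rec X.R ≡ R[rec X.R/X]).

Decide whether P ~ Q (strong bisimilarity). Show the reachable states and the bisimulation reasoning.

Reachable graph of P (5 states):
  s0 = a.(a.b.0 + 0 | 0 | b.0) → ··a··> s1
  s1 = a.b.0 + 0 | 0 | b.0 → ··a··> s2, ··b··> s3
  s2 = b.0 → ··b··> s4
  s3 = 0 | 0 | 0 → (no moves)
  s4 = 0 → (no moves)
Reachable graph of Q (5 states):
  t0 = a.(a.b.0 + 0 | 0 | b.0 + a.b.0) → ··a··> t1
  t1 = a.b.0 + 0 | 0 | b.0 + a.b.0 → ··a··> t2, ··b··> t3
  t2 = b.0 → ··b··> t4
  t3 = 0 | 0 | 0 → (no moves)
  t4 = 0 → (no moves)
Bisimilarity quotient blocks:
  B0 = {s0, t0}
  B1 = {s1, t1}
  B2 = {s2, t2}
  B3 = {s3, s4, t3, t4}
s0 ∈ B0, t0 ∈ B0 → same block

bisimilar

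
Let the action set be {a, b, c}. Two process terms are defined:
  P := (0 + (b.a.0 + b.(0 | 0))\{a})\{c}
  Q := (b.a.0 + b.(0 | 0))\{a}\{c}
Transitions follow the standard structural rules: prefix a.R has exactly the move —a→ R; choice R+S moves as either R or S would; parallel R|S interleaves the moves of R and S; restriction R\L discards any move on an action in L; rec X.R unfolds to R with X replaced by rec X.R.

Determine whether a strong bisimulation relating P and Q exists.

bisimilar

Reachable graph of P (3 states):
  s0 = (0 + (b.a.0 + b.(0 | 0))\{a})\{c} :: ··b··> s1, ··b··> s2
  s1 = (0 | 0)\{a}\{c} :: stopped
  s2 = (a.0)\{a}\{c} :: stopped
Reachable graph of Q (3 states):
  t0 = (b.a.0 + b.(0 | 0))\{a}\{c} :: ··b··> t1, ··b··> t2
  t1 = (0 | 0)\{a}\{c} :: stopped
  t2 = (a.0)\{a}\{c} :: stopped
Bisimilarity quotient blocks:
  B0 = {s0, t0}
  B1 = {s1, s2, t1, t2}
s0 ∈ B0, t0 ∈ B0 → same block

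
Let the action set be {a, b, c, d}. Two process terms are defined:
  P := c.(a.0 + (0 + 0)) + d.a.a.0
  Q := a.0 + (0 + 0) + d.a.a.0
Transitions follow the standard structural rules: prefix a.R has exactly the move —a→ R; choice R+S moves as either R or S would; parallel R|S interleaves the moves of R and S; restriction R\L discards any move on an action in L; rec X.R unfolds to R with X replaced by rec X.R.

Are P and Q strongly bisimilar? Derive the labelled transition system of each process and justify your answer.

P ≁ Q

Reachable graph of P (5 states):
  u0 = c.(a.0 + (0 + 0)) + d.a.a.0 | =c=> u1, =d=> u2
  u1 = a.0 + (0 + 0) | =a=> u3
  u2 = a.a.0 | =a=> u4
  u3 = 0 | ∅
  u4 = a.0 | =a=> u3
Reachable graph of Q (4 states):
  v0 = a.0 + (0 + 0) + d.a.a.0 | =a=> v1, =d=> v2
  v1 = 0 | ∅
  v2 = a.a.0 | =a=> v3
  v3 = a.0 | =a=> v1
Partition-refinement fixed point:
  B0 = {u0}
  B1 = {u1, u4, v3}
  B2 = {u3, v1}
  B3 = {u2, v2}
  B4 = {v0}
u0 ∈ B0, v0 ∈ B4 → different blocks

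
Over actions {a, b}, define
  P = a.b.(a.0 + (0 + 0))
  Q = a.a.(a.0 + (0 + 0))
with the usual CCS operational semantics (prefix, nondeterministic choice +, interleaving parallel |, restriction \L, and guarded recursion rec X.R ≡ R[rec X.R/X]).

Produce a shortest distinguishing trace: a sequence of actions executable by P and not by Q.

ab

P's transition system — 4 states:
  m0 = a.b.(a.0 + (0 + 0)) has moves --a--▸ m1
  m1 = b.(a.0 + (0 + 0)) has moves --b--▸ m2
  m2 = a.0 + (0 + 0) has moves --a--▸ m3
  m3 = 0 has moves ∅
Q's transition system — 4 states:
  n0 = a.a.(a.0 + (0 + 0)) has moves --a--▸ n1
  n1 = a.(a.0 + (0 + 0)) has moves --a--▸ n2
  n2 = a.0 + (0 + 0) has moves --a--▸ n3
  n3 = 0 has moves ∅
Run σ = ⟨ab⟩ on P: start {m0}
  step 1 (a): {m1}
  step 2 (b): {m2}
  P completes σ.
Run σ = ⟨ab⟩ on Q: start {n0}
  step 1 (a): {n1}
  step 2 (b): ∅ (Q stuck)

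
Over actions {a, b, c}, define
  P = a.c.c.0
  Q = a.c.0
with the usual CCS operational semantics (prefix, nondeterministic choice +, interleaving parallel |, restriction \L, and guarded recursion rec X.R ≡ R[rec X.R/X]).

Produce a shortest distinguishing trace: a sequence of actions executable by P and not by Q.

acc

Reachable graph of P (4 states):
  p0 = a.c.c.0 :: —a→ p1
  p1 = c.c.0 :: —c→ p2
  p2 = c.0 :: —c→ p3
  p3 = 0 :: ·
Reachable graph of Q (3 states):
  q0 = a.c.0 :: —a→ q1
  q1 = c.0 :: —c→ q2
  q2 = 0 :: ·
Run σ = ⟨acc⟩ on P: start {p0}
  step 1 (a): {p1}
  step 2 (c): {p2}
  step 3 (c): {p3}
  P completes σ.
Run σ = ⟨acc⟩ on Q: start {q0}
  step 1 (a): {q1}
  step 2 (c): {q2}
  step 3 (c): ∅ (Q stuck)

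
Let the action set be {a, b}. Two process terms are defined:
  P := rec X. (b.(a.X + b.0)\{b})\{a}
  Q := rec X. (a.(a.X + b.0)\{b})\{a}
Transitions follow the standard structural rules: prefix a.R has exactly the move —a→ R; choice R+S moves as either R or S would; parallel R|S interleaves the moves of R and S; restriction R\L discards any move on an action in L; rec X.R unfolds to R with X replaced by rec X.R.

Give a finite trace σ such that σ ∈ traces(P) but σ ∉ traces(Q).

b

P's transition system — 2 states:
  p0 = rec X. (b.(a.X + b.0)\{b})\{a} :: --b--▸ p1
  p1 = (a.(rec X. (b.(a.X + b.0)\{b})\{a}) + b.0)\{b}\{a} :: (no moves)
Q's transition system — 1 states:
  q0 = rec X. (a.(a.X + b.0)\{b})\{a} :: (no moves)
Trace ⟨b⟩ through P, begin at {p0}:
  after b @ step 1: {p1}
  ✓ P
Trace ⟨b⟩ through Q, begin at {q0}:
  after b @ step 1: no successor for Q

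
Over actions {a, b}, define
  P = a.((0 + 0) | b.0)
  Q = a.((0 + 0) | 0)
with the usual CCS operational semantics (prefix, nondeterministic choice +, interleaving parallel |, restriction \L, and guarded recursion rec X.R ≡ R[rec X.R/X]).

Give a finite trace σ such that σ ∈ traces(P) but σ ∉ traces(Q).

ab

Reachable graph of P (3 states):
  s0 = a.((0 + 0) | b.0) ⊢ =a=> s1
  s1 = (0 + 0) | b.0 ⊢ =b=> s2
  s2 = (0 + 0) | 0 ⊢ stopped
Reachable graph of Q (2 states):
  t0 = a.((0 + 0) | 0) ⊢ =a=> t1
  t1 = (0 + 0) | 0 ⊢ stopped
Executing ab from P (initial set {s0}):
  after a @ step 1: {s1}
  after b @ step 2: {s2}
  — P admits the full trace.
Executing ab from Q (initial set {t0}):
  after a @ step 1: {t1}
  after b @ step 2: no successor for Q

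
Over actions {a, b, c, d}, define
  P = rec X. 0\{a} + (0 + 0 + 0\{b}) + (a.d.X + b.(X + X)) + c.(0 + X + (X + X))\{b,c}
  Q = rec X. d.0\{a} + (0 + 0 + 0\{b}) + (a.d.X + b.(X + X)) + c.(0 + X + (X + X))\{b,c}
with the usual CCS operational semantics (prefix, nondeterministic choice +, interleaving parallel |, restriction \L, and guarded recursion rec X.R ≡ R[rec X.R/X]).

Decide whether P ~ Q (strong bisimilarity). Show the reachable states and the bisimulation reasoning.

P ≁ Q

P's transition system — 6 states:
  s0 = rec X. 0\{a} + (0 + 0 + 0\{b}) + (a.d.X + b.(X + X)) + c.(0 + X + (X + X))\{b,c} → -a-> s1, -b-> s2, -c-> s3
  s1 = d.(rec X. 0\{a} + (0 + 0 + 0\{b}) + (a.d.X + b.(X + X)) + c.(0 + X + (X + X))\{b,c}) → -d-> s0
  s2 = (rec X. 0\{a} + (0 + 0 + 0\{b}) + (a.d.X + b.(X + X)) + c.(0 + X + (X + X))\{b,c}) + (rec X. 0\{a} + (0 + 0 + 0\{b}) + (a.d.X + b.(X + X)) + c.(0 + X + (X + X))\{b,c}) → -a-> s1, -b-> s2, -c-> s3
  s3 = (0 + (rec X. 0\{a} + (0 + 0 + 0\{b}) + (a.d.X + b.(X + X)) + c.(0 + X + (X + X))\{b,c}) + ((rec X. 0\{a} + (0 + 0 + 0\{b}) + (a.d.X + b.(X + X)) + c.(0 + X + (X + X))\{b,c}) + (rec X. 0\{a} + (0 + 0 + 0\{b}) + (a.d.X + b.(X + X)) + c.(0 + X + (X + X))\{b,c})))\{b,c} → -a-> s4
  s4 = (d.(rec X. 0\{a} + (0 + 0 + 0\{b}) + (a.d.X + b.(X + X)) + c.(0 + X + (X + X))\{b,c}))\{b,c} → -d-> s5
  s5 = (rec X. 0\{a} + (0 + 0 + 0\{b}) + (a.d.X + b.(X + X)) + c.(0 + X + (X + X))\{b,c})\{b,c} → -a-> s4
Q's transition system — 8 states:
  t0 = rec X. d.0\{a} + (0 + 0 + 0\{b}) + (a.d.X + b.(X + X)) + c.(0 + X + (X + X))\{b,c} → -a-> t1, -b-> t2, -c-> t3, -d-> t4
  t1 = d.(rec X. d.0\{a} + (0 + 0 + 0\{b}) + (a.d.X + b.(X + X)) + c.(0 + X + (X + X))\{b,c}) → -d-> t0
  t2 = (rec X. d.0\{a} + (0 + 0 + 0\{b}) + (a.d.X + b.(X + X)) + c.(0 + X + (X + X))\{b,c}) + (rec X. d.0\{a} + (0 + 0 + 0\{b}) + (a.d.X + b.(X + X)) + c.(0 + X + (X + X))\{b,c}) → -a-> t1, -b-> t2, -c-> t3, -d-> t4
  t3 = (0 + (rec X. d.0\{a} + (0 + 0 + 0\{b}) + (a.d.X + b.(X + X)) + c.(0 + X + (X + X))\{b,c}) + ((rec X. d.0\{a} + (0 + 0 + 0\{b}) + (a.d.X + b.(X + X)) + c.(0 + X + (X + X))\{b,c}) + (rec X. d.0\{a} + (0 + 0 + 0\{b}) + (a.d.X + b.(X + X)) + c.(0 + X + (X + X))\{b,c})))\{b,c} → -a-> t5, -d-> t6
  t4 = 0\{a} → deadlocked
  t5 = (d.(rec X. d.0\{a} + (0 + 0 + 0\{b}) + (a.d.X + b.(X + X)) + c.(0 + X + (X + X))\{b,c}))\{b,c} → -d-> t7
  t6 = 0\{a}\{b,c} → deadlocked
  t7 = (rec X. d.0\{a} + (0 + 0 + 0\{b}) + (a.d.X + b.(X + X)) + c.(0 + X + (X + X))\{b,c})\{b,c} → -a-> t5, -d-> t6
Bisimilarity quotient blocks:
  B0 = {s0, s2}
  B1 = {s3, s5}
  B2 = {s4}
  B3 = {s1}
  B4 = {t0, t2}
  B5 = {t3, t7}
  B6 = {t5}
  B7 = {t4, t6}
  B8 = {t1}
s0 ∈ B0, t0 ∈ B4 → different blocks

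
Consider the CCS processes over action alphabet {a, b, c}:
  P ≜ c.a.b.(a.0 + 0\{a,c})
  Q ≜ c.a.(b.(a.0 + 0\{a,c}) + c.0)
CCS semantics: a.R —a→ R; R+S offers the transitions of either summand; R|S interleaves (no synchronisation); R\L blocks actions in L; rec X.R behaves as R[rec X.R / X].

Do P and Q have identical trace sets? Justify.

NO — witness ⟨cac⟩

LTS(P): 5 reachable states
  u0 = c.a.b.(a.0 + 0\{a,c}) | —c→ u1
  u1 = a.b.(a.0 + 0\{a,c}) | —a→ u2
  u2 = b.(a.0 + 0\{a,c}) | —b→ u3
  u3 = a.0 + 0\{a,c} | —a→ u4
  u4 = 0 | ·
LTS(Q): 5 reachable states
  v0 = c.a.(b.(a.0 + 0\{a,c}) + c.0) | —c→ v1
  v1 = a.(b.(a.0 + 0\{a,c}) + c.0) | —a→ v2
  v2 = b.(a.0 + 0\{a,c}) + c.0 | —b→ v3, —c→ v4
  v3 = a.0 + 0\{a,c} | —a→ v4
  v4 = 0 | ·
Run σ = ⟨cac⟩ on Q: start {v0}
  after c @ step 1: {v1}
  after a @ step 2: {v2}
  after c @ step 3: {v4}
  ✓ Q
Run σ = ⟨cac⟩ on P: start {u0}
  after c @ step 1: {u1}
  after a @ step 2: {u2}
  after c @ step 3: ∅ (P stuck)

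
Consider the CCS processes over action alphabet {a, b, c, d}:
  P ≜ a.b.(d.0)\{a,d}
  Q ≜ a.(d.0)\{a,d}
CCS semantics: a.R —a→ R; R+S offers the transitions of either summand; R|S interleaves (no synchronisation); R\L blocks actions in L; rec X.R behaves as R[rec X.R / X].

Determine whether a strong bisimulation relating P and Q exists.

NO

Reachable graph of P (3 states):
  p0 = a.b.(d.0)\{a,d} :: -a-> p1
  p1 = b.(d.0)\{a,d} :: -b-> p2
  p2 = (d.0)\{a,d} :: ∅
Reachable graph of Q (2 states):
  q0 = a.(d.0)\{a,d} :: -a-> q1
  q1 = (d.0)\{a,d} :: ∅
Coarsest stable partition (strong bisimilarity classes):
  B0 = {p0}
  B1 = {p1}
  B2 = {p2, q1}
  B3 = {q0}
p0 ∈ B0, q0 ∈ B3 → different blocks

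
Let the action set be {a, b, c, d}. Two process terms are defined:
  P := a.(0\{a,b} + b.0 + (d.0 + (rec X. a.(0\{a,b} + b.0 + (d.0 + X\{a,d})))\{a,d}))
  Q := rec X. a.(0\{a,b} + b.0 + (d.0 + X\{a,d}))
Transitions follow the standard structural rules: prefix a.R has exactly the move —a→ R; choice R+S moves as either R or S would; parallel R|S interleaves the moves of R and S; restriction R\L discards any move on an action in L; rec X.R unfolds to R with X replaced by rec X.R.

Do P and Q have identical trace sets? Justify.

P's transition system — 3 states:
  u0 = a.(0\{a,b} + b.0 + (d.0 + (rec X. a.(0\{a,b} + b.0 + (d.0 + X\{a,d})))\{a,d})) has moves =a=> u1
  u1 = 0\{a,b} + b.0 + (d.0 + (rec X. a.(0\{a,b} + b.0 + (d.0 + X\{a,d})))\{a,d}) has moves =b=> u2, =d=> u2
  u2 = 0 has moves ·
Q's transition system — 3 states:
  v0 = rec X. a.(0\{a,b} + b.0 + (d.0 + X\{a,d})) has moves =a=> v1
  v1 = 0\{a,b} + b.0 + (d.0 + (rec X. a.(0\{a,b} + b.0 + (d.0 + X\{a,d})))\{a,d}) has moves =b=> v2, =d=> v2
  v2 = 0 has moves ·
Partition-refinement fixed point:
  B0 = {u0, v0}
  B1 = {u1, v1}
  B2 = {u2, v2}
u0 ∈ B0, v0 ∈ B0 → same block
Bisimilar ⇒ trace-equivalent.

YES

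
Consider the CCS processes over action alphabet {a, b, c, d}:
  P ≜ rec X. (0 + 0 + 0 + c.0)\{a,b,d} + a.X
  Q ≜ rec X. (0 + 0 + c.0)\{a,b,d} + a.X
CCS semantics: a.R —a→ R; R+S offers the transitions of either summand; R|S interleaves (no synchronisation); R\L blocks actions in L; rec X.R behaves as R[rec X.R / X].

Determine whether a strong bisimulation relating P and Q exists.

Reachable graph of P (2 states):
  s0 = rec X. (0 + 0 + 0 + c.0)\{a,b,d} + a.X ⊢ -a-> s0, -c-> s1
  s1 = 0\{a,b,d} ⊢ ∅
Reachable graph of Q (2 states):
  t0 = rec X. (0 + 0 + c.0)\{a,b,d} + a.X ⊢ -a-> t0, -c-> t1
  t1 = 0\{a,b,d} ⊢ ∅
Coarsest stable partition (strong bisimilarity classes):
  B0 = {s0, t0}
  B1 = {s1, t1}
s0 ∈ B0, t0 ∈ B0 → same block

P ~ Q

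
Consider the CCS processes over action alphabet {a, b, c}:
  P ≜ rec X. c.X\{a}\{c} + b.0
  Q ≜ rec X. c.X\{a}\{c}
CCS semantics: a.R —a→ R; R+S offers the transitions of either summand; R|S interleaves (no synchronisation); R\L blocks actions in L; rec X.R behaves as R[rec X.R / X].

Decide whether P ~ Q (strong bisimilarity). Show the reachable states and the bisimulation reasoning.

NO

Reachable graph of P (4 states):
  u0 = rec X. c.X\{a}\{c} + b.0 ⊢ —b→ u1, —c→ u2
  u1 = 0 ⊢ ·
  u2 = (rec X. c.X\{a}\{c} + b.0)\{a}\{c} ⊢ —b→ u3
  u3 = 0\{a}\{c} ⊢ ·
Reachable graph of Q (2 states):
  v0 = rec X. c.X\{a}\{c} ⊢ —c→ v1
  v1 = (rec X. c.X\{a}\{c})\{a}\{c} ⊢ ·
Partition-refinement fixed point:
  B0 = {u0}
  B1 = {u1, u3, v1}
  B2 = {u2}
  B3 = {v0}
u0 ∈ B0, v0 ∈ B3 → different blocks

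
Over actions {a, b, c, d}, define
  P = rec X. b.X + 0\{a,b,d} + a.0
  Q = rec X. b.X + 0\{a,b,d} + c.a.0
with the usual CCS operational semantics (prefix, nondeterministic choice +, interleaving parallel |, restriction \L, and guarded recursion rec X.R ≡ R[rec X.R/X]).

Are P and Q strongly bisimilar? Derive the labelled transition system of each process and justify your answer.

P ≁ Q

Reachable graph of P (2 states):
  u0 = rec X. b.X + 0\{a,b,d} + a.0 ⊢ =a=> u1, =b=> u0
  u1 = 0 ⊢ deadlocked
Reachable graph of Q (3 states):
  v0 = rec X. b.X + 0\{a,b,d} + c.a.0 ⊢ =b=> v0, =c=> v1
  v1 = a.0 ⊢ =a=> v2
  v2 = 0 ⊢ deadlocked
Bisimilarity quotient blocks:
  B0 = {u0}
  B1 = {u1, v2}
  B2 = {v0}
  B3 = {v1}
u0 ∈ B0, v0 ∈ B2 → different blocks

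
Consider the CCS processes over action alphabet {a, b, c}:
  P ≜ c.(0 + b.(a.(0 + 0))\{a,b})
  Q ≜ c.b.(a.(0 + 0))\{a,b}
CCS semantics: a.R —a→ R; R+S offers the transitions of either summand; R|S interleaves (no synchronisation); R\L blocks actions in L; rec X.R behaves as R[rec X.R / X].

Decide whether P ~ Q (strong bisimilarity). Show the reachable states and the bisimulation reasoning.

LTS(P): 3 reachable states
  p0 = c.(0 + b.(a.(0 + 0))\{a,b}) has moves -c-> p1
  p1 = 0 + b.(a.(0 + 0))\{a,b} has moves -b-> p2
  p2 = (a.(0 + 0))\{a,b} has moves deadlocked
LTS(Q): 3 reachable states
  q0 = c.b.(a.(0 + 0))\{a,b} has moves -c-> q1
  q1 = b.(a.(0 + 0))\{a,b} has moves -b-> q2
  q2 = (a.(0 + 0))\{a,b} has moves deadlocked
Partition-refinement fixed point:
  B0 = {p0, q0}
  B1 = {p1, q1}
  B2 = {p2, q2}
p0 ∈ B0, q0 ∈ B0 → same block

YES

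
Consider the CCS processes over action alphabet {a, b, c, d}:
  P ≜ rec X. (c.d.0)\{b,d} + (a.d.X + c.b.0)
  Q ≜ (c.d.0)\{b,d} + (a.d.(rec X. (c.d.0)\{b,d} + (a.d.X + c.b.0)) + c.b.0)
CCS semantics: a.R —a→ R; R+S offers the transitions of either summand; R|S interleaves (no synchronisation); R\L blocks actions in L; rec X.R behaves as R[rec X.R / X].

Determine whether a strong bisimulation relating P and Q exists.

P's transition system — 5 states:
  u0 = rec X. (c.d.0)\{b,d} + (a.d.X + c.b.0) :: =a=> u1, =c=> u2, =c=> u3
  u1 = d.(rec X. (c.d.0)\{b,d} + (a.d.X + c.b.0)) :: =d=> u0
  u2 = (d.0)\{b,d} :: (no moves)
  u3 = b.0 :: =b=> u4
  u4 = 0 :: (no moves)
Q's transition system — 6 states:
  v0 = (c.d.0)\{b,d} + (a.d.(rec X. (c.d.0)\{b,d} + (a.d.X + c.b.0)) + c.b.0) :: =a=> v1, =c=> v2, =c=> v3
  v1 = d.(rec X. (c.d.0)\{b,d} + (a.d.X + c.b.0)) :: =d=> v4
  v2 = (d.0)\{b,d} :: (no moves)
  v3 = b.0 :: =b=> v5
  v4 = rec X. (c.d.0)\{b,d} + (a.d.X + c.b.0) :: =a=> v1, =c=> v2, =c=> v3
  v5 = 0 :: (no moves)
Partition-refinement fixed point:
  B0 = {u0, v0, v4}
  B1 = {u2, u4, v2, v5}
  B2 = {u1, v1}
  B3 = {u3, v3}
u0 ∈ B0, v0 ∈ B0 → same block

bisimilar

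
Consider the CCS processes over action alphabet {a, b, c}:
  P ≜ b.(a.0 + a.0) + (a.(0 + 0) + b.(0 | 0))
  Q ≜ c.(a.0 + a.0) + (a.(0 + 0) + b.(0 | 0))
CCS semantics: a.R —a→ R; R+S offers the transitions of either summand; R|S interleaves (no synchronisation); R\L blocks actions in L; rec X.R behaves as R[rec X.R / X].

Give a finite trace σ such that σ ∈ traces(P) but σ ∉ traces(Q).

ba

P's transition system — 5 states:
  s0 = b.(a.0 + a.0) + (a.(0 + 0) + b.(0 | 0)) → ··a··> s1, ··b··> s2, ··b··> s3
  s1 = 0 + 0 → deadlocked
  s2 = 0 | 0 → deadlocked
  s3 = a.0 + a.0 → ··a··> s4
  s4 = 0 → deadlocked
Q's transition system — 5 states:
  t0 = c.(a.0 + a.0) + (a.(0 + 0) + b.(0 | 0)) → ··a··> t1, ··b··> t2, ··c··> t3
  t1 = 0 + 0 → deadlocked
  t2 = 0 | 0 → deadlocked
  t3 = a.0 + a.0 → ··a··> t4
  t4 = 0 → deadlocked
Executing ba from P (initial set {s0}):
  after b @ step 1: {s2, s3}
  after a @ step 2: {s4}
  ✓ P
Executing ba from Q (initial set {t0}):
  after b @ step 1: {t2}
  after a @ step 2: no successor for Q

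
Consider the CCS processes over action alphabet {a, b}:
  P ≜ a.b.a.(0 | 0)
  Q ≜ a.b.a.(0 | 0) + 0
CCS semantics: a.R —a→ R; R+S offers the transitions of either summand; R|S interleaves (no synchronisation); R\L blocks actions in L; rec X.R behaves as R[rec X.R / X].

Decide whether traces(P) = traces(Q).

LTS(P): 4 reachable states
  u0 = a.b.a.(0 | 0) → ··a··> u1
  u1 = b.a.(0 | 0) → ··b··> u2
  u2 = a.(0 | 0) → ··a··> u3
  u3 = 0 | 0 → ∅
LTS(Q): 4 reachable states
  v0 = a.b.a.(0 | 0) + 0 → ··a··> v1
  v1 = b.a.(0 | 0) → ··b··> v2
  v2 = a.(0 | 0) → ··a··> v3
  v3 = 0 | 0 → ∅
Partition-refinement fixed point:
  B0 = {u0, v0}
  B1 = {u1, v1}
  B2 = {u2, v2}
  B3 = {u3, v3}
u0 ∈ B0, v0 ∈ B0 → same block
Bisimilar ⇒ trace-equivalent.

YES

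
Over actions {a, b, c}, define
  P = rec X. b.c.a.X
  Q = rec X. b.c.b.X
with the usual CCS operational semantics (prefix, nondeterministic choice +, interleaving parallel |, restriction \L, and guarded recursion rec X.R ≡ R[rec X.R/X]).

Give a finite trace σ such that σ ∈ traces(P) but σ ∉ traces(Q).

LTS(P): 3 reachable states
  s0 = rec X. b.c.a.X :: —b→ s1
  s1 = c.a.(rec X. b.c.a.X) :: —c→ s2
  s2 = a.(rec X. b.c.a.X) :: —a→ s0
LTS(Q): 3 reachable states
  t0 = rec X. b.c.b.X :: —b→ t1
  t1 = c.b.(rec X. b.c.b.X) :: —c→ t2
  t2 = b.(rec X. b.c.b.X) :: —b→ t0
Run σ = ⟨bca⟩ on P: start {s0}
  after b @ step 1: {s1}
  after c @ step 2: {s2}
  after a @ step 3: {s0}
  P completes σ.
Run σ = ⟨bca⟩ on Q: start {t0}
  after b @ step 1: {t1}
  after c @ step 2: {t2}
  after a @ step 3: ∅ (Q stuck)

bca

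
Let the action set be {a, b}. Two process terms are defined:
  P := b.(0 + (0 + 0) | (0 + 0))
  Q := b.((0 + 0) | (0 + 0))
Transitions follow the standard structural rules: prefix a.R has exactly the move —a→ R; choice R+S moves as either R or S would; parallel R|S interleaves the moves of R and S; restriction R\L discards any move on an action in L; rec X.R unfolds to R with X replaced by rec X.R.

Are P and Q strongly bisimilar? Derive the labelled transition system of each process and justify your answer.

LTS(P): 2 reachable states
  s0 = b.(0 + (0 + 0) | (0 + 0)) | —b→ s1
  s1 = 0 + (0 + 0) | (0 + 0) | deadlocked
LTS(Q): 2 reachable states
  t0 = b.((0 + 0) | (0 + 0)) | —b→ t1
  t1 = (0 + 0) | (0 + 0) | deadlocked
Partition-refinement fixed point:
  B0 = {s0, t0}
  B1 = {s1, t1}
s0 ∈ B0, t0 ∈ B0 → same block

YES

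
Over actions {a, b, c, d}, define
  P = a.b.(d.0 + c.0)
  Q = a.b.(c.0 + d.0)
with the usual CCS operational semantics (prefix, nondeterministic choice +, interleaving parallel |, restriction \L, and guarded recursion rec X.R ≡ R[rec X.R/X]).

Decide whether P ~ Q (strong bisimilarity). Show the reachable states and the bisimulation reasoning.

YES

Reachable graph of P (4 states):
  p0 = a.b.(d.0 + c.0) → ··a··> p1
  p1 = b.(d.0 + c.0) → ··b··> p2
  p2 = d.0 + c.0 → ··c··> p3, ··d··> p3
  p3 = 0 → (no moves)
Reachable graph of Q (4 states):
  q0 = a.b.(c.0 + d.0) → ··a··> q1
  q1 = b.(c.0 + d.0) → ··b··> q2
  q2 = c.0 + d.0 → ··c··> q3, ··d··> q3
  q3 = 0 → (no moves)
Coarsest stable partition (strong bisimilarity classes):
  B0 = {p0, q0}
  B1 = {p1, q1}
  B2 = {p2, q2}
  B3 = {p3, q3}
p0 ∈ B0, q0 ∈ B0 → same block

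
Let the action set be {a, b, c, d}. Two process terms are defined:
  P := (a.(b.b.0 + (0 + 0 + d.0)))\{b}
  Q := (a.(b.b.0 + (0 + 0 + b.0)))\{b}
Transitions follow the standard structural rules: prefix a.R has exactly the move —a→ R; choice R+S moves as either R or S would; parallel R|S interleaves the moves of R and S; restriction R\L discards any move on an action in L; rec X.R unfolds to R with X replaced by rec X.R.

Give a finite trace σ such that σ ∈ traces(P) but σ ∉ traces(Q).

LTS(P): 3 reachable states
  p0 = (a.(b.b.0 + (0 + 0 + d.0)))\{b} → -a-> p1
  p1 = (b.b.0 + (0 + 0 + d.0))\{b} → -d-> p2
  p2 = 0\{b} → ·
LTS(Q): 2 reachable states
  q0 = (a.(b.b.0 + (0 + 0 + b.0)))\{b} → -a-> q1
  q1 = (b.b.0 + (0 + 0 + b.0))\{b} → ·
Run σ = ⟨ad⟩ on P: start {p0}
  after a @ step 1: {p1}
  after d @ step 2: {p2}
  — P admits the full trace.
Run σ = ⟨ad⟩ on Q: start {q0}
  after a @ step 1: {q1}
  after d @ step 2: ∅ (Q stuck)

ad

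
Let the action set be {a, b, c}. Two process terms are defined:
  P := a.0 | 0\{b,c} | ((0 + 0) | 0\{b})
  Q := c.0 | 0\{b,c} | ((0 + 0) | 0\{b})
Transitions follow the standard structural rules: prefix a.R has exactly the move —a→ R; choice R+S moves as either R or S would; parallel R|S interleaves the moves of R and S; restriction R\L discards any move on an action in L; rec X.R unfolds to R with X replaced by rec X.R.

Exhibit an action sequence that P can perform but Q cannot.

Reachable graph of P (2 states):
  s0 = a.0 | 0\{b,c} | ((0 + 0) | 0\{b}) → -a-> s1
  s1 = 0 | 0\{b,c} | ((0 + 0) | 0\{b}) → ∅
Reachable graph of Q (2 states):
  t0 = c.0 | 0\{b,c} | ((0 + 0) | 0\{b}) → -c-> t1
  t1 = 0 | 0\{b,c} | ((0 + 0) | 0\{b}) → ∅
Trace ⟨a⟩ through P, begin at {s0}:
  step 1 (a): {s1}
  P completes σ.
Trace ⟨a⟩ through Q, begin at {t0}:
  step 1 (a): ∅  — Q cannot continue

a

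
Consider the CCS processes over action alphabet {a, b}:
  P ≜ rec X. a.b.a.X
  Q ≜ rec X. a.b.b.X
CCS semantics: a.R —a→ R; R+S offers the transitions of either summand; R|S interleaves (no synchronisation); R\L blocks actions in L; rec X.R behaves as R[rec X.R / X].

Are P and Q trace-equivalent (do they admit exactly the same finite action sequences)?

traces(P) ≠ traces(Q) — witness ⟨aba⟩

P's transition system — 3 states:
  u0 = rec X. a.b.a.X → -a-> u1
  u1 = b.a.(rec X. a.b.a.X) → -b-> u2
  u2 = a.(rec X. a.b.a.X) → -a-> u0
Q's transition system — 3 states:
  v0 = rec X. a.b.b.X → -a-> v1
  v1 = b.b.(rec X. a.b.b.X) → -b-> v2
  v2 = b.(rec X. a.b.b.X) → -b-> v0
Run σ = ⟨aba⟩ on P: start {u0}
  after a @ step 1: {u1}
  after b @ step 2: {u2}
  after a @ step 3: {u0}
  P completes σ.
Run σ = ⟨aba⟩ on Q: start {v0}
  after a @ step 1: {v1}
  after b @ step 2: {v2}
  after a @ step 3: no successor for Q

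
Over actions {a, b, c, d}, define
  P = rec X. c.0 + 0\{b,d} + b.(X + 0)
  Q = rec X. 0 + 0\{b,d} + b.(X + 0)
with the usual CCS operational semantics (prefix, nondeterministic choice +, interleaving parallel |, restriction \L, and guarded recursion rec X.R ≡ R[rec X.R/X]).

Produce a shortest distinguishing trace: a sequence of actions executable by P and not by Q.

LTS(P): 3 reachable states
  s0 = rec X. c.0 + 0\{b,d} + b.(X + 0) | =b=> s1, =c=> s2
  s1 = (rec X. c.0 + 0\{b,d} + b.(X + 0)) + 0 | =b=> s1, =c=> s2
  s2 = 0 | stopped
LTS(Q): 2 reachable states
  t0 = rec X. 0 + 0\{b,d} + b.(X + 0) | =b=> t1
  t1 = (rec X. 0 + 0\{b,d} + b.(X + 0)) + 0 | =b=> t1
Executing c from P (initial set {s0}):
  [1] c ⇒ {s2}
  ✓ P
Executing c from Q (initial set {t0}):
  [1] c ⇒ ∅ (Q stuck)

c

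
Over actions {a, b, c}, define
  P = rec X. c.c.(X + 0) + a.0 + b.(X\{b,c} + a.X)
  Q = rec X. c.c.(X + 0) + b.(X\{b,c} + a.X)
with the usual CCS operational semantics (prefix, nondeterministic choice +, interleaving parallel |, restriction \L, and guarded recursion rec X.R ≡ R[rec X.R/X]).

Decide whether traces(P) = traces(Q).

Reachable graph of P (6 states):
  s0 = rec X. c.c.(X + 0) + a.0 + b.(X\{b,c} + a.X) ⊢ ··a··> s1, ··b··> s2, ··c··> s3
  s1 = 0 ⊢ ·
  s2 = (rec X. c.c.(X + 0) + a.0 + b.(X\{b,c} + a.X))\{b,c} + a.(rec X. c.c.(X + 0) + a.0 + b.(X\{b,c} + a.X)) ⊢ ··a··> s0, ··a··> s4
  s3 = c.((rec X. c.c.(X + 0) + a.0 + b.(X\{b,c} + a.X)) + 0) ⊢ ··c··> s5
  s4 = 0\{b,c} ⊢ ·
  s5 = (rec X. c.c.(X + 0) + a.0 + b.(X\{b,c} + a.X)) + 0 ⊢ ··a··> s1, ··b··> s2, ··c··> s3
Reachable graph of Q (4 states):
  t0 = rec X. c.c.(X + 0) + b.(X\{b,c} + a.X) ⊢ ··b··> t1, ··c··> t2
  t1 = (rec X. c.c.(X + 0) + b.(X\{b,c} + a.X))\{b,c} + a.(rec X. c.c.(X + 0) + b.(X\{b,c} + a.X)) ⊢ ··a··> t0
  t2 = c.((rec X. c.c.(X + 0) + b.(X\{b,c} + a.X)) + 0) ⊢ ··c··> t3
  t3 = (rec X. c.c.(X + 0) + b.(X\{b,c} + a.X)) + 0 ⊢ ··b··> t1, ··c··> t2
Executing a from P (initial set {s0}):
  after a @ step 1: {s1}
  P completes σ.
Executing a from Q (initial set {t0}):
  after a @ step 1: ∅ (Q stuck)

NO — witness ⟨a⟩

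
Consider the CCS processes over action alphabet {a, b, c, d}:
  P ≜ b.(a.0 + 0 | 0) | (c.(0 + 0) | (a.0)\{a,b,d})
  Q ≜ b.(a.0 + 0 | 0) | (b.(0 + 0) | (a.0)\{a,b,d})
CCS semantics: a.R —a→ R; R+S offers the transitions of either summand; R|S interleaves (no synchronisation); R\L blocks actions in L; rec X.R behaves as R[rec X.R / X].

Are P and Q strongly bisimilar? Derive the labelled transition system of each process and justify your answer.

not bisimilar

LTS(P): 6 reachable states
  u0 = b.(a.0 + 0 | 0) | (c.(0 + 0) | (a.0)\{a,b,d}) :: -b-> u1, -c-> u2
  u1 = (a.0 + 0 | 0) | (c.(0 + 0) | (a.0)\{a,b,d}) :: -a-> u3, -c-> u4
  u2 = b.(a.0 + 0 | 0) | ((0 + 0) | (a.0)\{a,b,d}) :: -b-> u4
  u3 = 0 | (c.(0 + 0) | (a.0)\{a,b,d}) :: -c-> u5
  u4 = (a.0 + 0 | 0) | ((0 + 0) | (a.0)\{a,b,d}) :: -a-> u5
  u5 = 0 | ((0 + 0) | (a.0)\{a,b,d}) :: deadlocked
LTS(Q): 6 reachable states
  v0 = b.(a.0 + 0 | 0) | (b.(0 + 0) | (a.0)\{a,b,d}) :: -b-> v1, -b-> v2
  v1 = (a.0 + 0 | 0) | (b.(0 + 0) | (a.0)\{a,b,d}) :: -a-> v3, -b-> v4
  v2 = b.(a.0 + 0 | 0) | ((0 + 0) | (a.0)\{a,b,d}) :: -b-> v4
  v3 = 0 | (b.(0 + 0) | (a.0)\{a,b,d}) :: -b-> v5
  v4 = (a.0 + 0 | 0) | ((0 + 0) | (a.0)\{a,b,d}) :: -a-> v5
  v5 = 0 | ((0 + 0) | (a.0)\{a,b,d}) :: deadlocked
Partition-refinement fixed point:
  B0 = {u0}
  B1 = {u1}
  B2 = {u4, v4}
  B3 = {u5, v5}
  B4 = {u3}
  B5 = {u2, v2}
  B6 = {v0}
  B7 = {v1}
  B8 = {v3}
u0 ∈ B0, v0 ∈ B6 → different blocks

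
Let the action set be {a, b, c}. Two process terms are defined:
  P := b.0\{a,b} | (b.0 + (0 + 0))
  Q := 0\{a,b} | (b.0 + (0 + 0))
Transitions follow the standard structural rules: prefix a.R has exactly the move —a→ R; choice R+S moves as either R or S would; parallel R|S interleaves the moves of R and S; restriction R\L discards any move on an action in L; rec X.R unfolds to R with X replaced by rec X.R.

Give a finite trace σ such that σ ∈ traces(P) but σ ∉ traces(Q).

Reachable graph of P (4 states):
  m0 = b.0\{a,b} | (b.0 + (0 + 0)) :: =b=> m1, =b=> m2
  m1 = 0\{a,b} | (b.0 + (0 + 0)) :: =b=> m3
  m2 = b.0\{a,b} | 0 :: =b=> m3
  m3 = 0\{a,b} | 0 :: ∅
Reachable graph of Q (2 states):
  n0 = 0\{a,b} | (b.0 + (0 + 0)) :: =b=> n1
  n1 = 0\{a,b} | 0 :: ∅
Executing bb from P (initial set {m0}):
  [1] b ⇒ {m1, m2}
  [2] b ⇒ {m3}
  — P admits the full trace.
Executing bb from Q (initial set {n0}):
  [1] b ⇒ {n1}
  [2] b ⇒ no successor for Q

bb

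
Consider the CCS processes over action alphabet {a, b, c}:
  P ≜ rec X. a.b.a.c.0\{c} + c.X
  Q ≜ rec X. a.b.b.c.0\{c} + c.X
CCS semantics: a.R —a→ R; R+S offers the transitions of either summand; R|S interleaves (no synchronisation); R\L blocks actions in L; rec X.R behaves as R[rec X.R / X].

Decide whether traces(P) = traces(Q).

P's transition system — 5 states:
  m0 = rec X. a.b.a.c.0\{c} + c.X :: -a-> m1, -c-> m0
  m1 = b.a.c.0\{c} :: -b-> m2
  m2 = a.c.0\{c} :: -a-> m3
  m3 = c.0\{c} :: -c-> m4
  m4 = 0\{c} :: ∅
Q's transition system — 5 states:
  n0 = rec X. a.b.b.c.0\{c} + c.X :: -a-> n1, -c-> n0
  n1 = b.b.c.0\{c} :: -b-> n2
  n2 = b.c.0\{c} :: -b-> n3
  n3 = c.0\{c} :: -c-> n4
  n4 = 0\{c} :: ∅
Run σ = ⟨aba⟩ on P: start {m0}
  step 1 (a): {m1}
  step 2 (b): {m2}
  step 3 (a): {m3}
  P completes σ.
Run σ = ⟨aba⟩ on Q: start {n0}
  step 1 (a): {n1}
  step 2 (b): {n2}
  step 3 (a): ∅ (Q stuck)

NO — witness ⟨aba⟩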